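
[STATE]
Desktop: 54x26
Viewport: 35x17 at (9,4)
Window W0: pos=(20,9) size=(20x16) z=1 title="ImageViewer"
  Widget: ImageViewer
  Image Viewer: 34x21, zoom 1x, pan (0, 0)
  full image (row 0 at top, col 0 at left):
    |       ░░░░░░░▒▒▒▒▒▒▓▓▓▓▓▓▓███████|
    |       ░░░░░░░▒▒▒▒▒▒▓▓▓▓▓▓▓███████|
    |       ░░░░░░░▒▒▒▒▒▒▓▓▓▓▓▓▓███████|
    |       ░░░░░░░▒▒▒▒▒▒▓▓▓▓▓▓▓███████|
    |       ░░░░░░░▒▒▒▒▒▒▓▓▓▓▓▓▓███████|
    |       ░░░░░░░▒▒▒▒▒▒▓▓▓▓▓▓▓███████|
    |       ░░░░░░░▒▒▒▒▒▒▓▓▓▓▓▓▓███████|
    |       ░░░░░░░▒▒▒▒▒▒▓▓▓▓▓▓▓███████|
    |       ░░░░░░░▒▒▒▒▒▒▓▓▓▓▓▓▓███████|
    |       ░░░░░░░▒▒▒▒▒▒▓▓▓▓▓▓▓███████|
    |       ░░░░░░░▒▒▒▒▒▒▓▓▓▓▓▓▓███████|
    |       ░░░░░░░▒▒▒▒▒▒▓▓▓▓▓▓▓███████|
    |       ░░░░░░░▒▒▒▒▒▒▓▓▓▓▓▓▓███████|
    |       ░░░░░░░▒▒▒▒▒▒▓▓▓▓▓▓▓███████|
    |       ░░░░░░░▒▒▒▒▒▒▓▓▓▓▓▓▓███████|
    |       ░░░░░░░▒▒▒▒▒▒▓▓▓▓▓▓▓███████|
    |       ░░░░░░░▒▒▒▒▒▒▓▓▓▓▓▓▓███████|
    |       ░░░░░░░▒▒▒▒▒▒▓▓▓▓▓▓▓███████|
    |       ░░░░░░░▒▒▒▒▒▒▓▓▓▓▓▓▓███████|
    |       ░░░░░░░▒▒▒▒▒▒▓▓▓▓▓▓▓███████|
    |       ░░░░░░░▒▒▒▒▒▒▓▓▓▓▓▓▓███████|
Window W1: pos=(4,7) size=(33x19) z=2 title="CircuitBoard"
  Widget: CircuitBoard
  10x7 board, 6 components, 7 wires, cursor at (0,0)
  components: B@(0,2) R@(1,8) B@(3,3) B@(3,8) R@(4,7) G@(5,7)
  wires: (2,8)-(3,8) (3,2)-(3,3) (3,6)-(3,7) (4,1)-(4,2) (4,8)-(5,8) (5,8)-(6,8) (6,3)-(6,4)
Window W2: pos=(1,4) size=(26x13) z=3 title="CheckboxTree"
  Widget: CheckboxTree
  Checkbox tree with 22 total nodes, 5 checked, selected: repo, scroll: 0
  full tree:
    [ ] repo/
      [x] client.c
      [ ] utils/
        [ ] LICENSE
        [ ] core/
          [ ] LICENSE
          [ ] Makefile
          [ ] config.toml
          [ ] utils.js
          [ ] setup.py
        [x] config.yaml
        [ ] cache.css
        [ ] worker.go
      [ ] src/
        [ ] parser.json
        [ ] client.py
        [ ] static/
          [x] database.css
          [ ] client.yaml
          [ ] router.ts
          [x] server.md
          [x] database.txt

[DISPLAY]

━━━━━━━━━━━━━━━━━┓                 
oxTree           ┃                 
─────────────────┨                 
po/              ┃━━━━━━━━━┓       
client.c         ┃         ┃       
utils/           ┃─────────┨━━┓    
] LICENSE        ┃         ┃  ┃    
] core/          ┃         ┃──┨    
[ ] LICENSE      ┃         ┃▒▒┃    
[ ] Makefile     ┃         ┃▒▒┃    
[ ] config.toml  ┃         ┃▒▒┃    
[ ] utils.js     ┃         ┃▒▒┃    
━━━━━━━━━━━━━━━━━┛         ┃▒▒┃    
        · ─ B           · ─┃▒▒┃    
                           ┃▒▒┃    
    · ─ ·                  ┃▒▒┃    
                           ┃▒▒┃    


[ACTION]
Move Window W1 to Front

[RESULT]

━━━━━━━━━━━━━━━━━┓                 
oxTree           ┃                 
─────────────────┨                 
━━━━━━━━━━━━━━━━━━━━━━━━━━━┓       
cuitBoard                  ┃       
───────────────────────────┨━━┓    
 1 2 3 4 5 6 7 8 9         ┃  ┃    
.]      B                  ┃──┨    
                           ┃▒▒┃    
                           ┃▒▒┃    
                           ┃▒▒┃    
                           ┃▒▒┃    
                           ┃▒▒┃    
        · ─ B           · ─┃▒▒┃    
                           ┃▒▒┃    
    · ─ ·                  ┃▒▒┃    
                           ┃▒▒┃    


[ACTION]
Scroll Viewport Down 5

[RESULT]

───────────────────────────┨━━┓    
 1 2 3 4 5 6 7 8 9         ┃  ┃    
.]      B                  ┃──┨    
                           ┃▒▒┃    
                           ┃▒▒┃    
                           ┃▒▒┃    
                           ┃▒▒┃    
                           ┃▒▒┃    
        · ─ B           · ─┃▒▒┃    
                           ┃▒▒┃    
    · ─ ·                  ┃▒▒┃    
                           ┃▒▒┃    
                           ┃▒▒┃    
                           ┃▒▒┃    
            · ─ ·          ┃▒▒┃    
or: (0,0)                  ┃━━┛    
━━━━━━━━━━━━━━━━━━━━━━━━━━━┛       


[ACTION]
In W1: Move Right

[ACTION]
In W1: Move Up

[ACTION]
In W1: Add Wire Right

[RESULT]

───────────────────────────┨━━┓    
 1 2 3 4 5 6 7 8 9         ┃  ┃    
   [.]─ B                  ┃──┨    
                           ┃▒▒┃    
                           ┃▒▒┃    
                           ┃▒▒┃    
                           ┃▒▒┃    
                           ┃▒▒┃    
        · ─ B           · ─┃▒▒┃    
                           ┃▒▒┃    
    · ─ ·                  ┃▒▒┃    
                           ┃▒▒┃    
                           ┃▒▒┃    
                           ┃▒▒┃    
            · ─ ·          ┃▒▒┃    
or: (0,1)                  ┃━━┛    
━━━━━━━━━━━━━━━━━━━━━━━━━━━┛       


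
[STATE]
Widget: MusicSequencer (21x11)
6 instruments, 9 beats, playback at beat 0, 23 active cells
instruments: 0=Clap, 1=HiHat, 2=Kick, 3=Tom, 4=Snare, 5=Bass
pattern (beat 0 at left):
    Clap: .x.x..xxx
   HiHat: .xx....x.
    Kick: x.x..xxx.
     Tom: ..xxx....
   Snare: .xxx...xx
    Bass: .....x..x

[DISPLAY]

      ▼12345678      
  Clap·█·█··███      
 HiHat·██····█·      
  Kick█·█··███·      
   Tom··███····      
 Snare·███···██      
  Bass·····█··█      
                     
                     
                     
                     


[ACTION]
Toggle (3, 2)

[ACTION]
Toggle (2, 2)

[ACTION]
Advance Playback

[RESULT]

      0▼2345678      
  Clap·█·█··███      
 HiHat·██····█·      
  Kick█····███·      
   Tom···██····      
 Snare·███···██      
  Bass·····█··█      
                     
                     
                     
                     


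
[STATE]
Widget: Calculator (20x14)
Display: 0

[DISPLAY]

                   0
┌───┬───┬───┬───┐   
│ 7 │ 8 │ 9 │ ÷ │   
├───┼───┼───┼───┤   
│ 4 │ 5 │ 6 │ × │   
├───┼───┼───┼───┤   
│ 1 │ 2 │ 3 │ - │   
├───┼───┼───┼───┤   
│ 0 │ . │ = │ + │   
├───┼───┼───┼───┤   
│ C │ MC│ MR│ M+│   
└───┴───┴───┴───┘   
                    
                    


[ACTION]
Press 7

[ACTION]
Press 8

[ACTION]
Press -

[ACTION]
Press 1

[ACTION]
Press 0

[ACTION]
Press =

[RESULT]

                  68
┌───┬───┬───┬───┐   
│ 7 │ 8 │ 9 │ ÷ │   
├───┼───┼───┼───┤   
│ 4 │ 5 │ 6 │ × │   
├───┼───┼───┼───┤   
│ 1 │ 2 │ 3 │ - │   
├───┼───┼───┼───┤   
│ 0 │ . │ = │ + │   
├───┼───┼───┼───┤   
│ C │ MC│ MR│ M+│   
└───┴───┴───┴───┘   
                    
                    


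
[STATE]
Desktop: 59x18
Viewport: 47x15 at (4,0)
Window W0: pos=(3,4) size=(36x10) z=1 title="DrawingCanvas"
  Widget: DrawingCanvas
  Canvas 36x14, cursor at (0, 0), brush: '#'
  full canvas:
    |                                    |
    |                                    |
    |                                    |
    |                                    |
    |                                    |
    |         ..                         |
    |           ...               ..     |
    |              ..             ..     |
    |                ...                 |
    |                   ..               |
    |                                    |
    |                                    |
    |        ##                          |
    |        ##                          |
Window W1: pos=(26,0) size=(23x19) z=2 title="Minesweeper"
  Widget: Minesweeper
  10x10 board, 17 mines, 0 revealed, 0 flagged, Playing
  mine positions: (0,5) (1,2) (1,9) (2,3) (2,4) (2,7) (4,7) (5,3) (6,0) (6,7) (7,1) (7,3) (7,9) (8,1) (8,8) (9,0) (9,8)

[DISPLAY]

                      ┏━━━━━━━━━━━━━━━━━━━━━┓  
                      ┃ Minesweeper         ┃  
                      ┠─────────────────────┨  
                      ┃■■■■■■■■■■           ┃  
━━━━━━━━━━━━━━━━━━━━━━┃■■■■■■■■■■           ┃  
 DrawingCanvas        ┃■■■■■■■■■■           ┃  
──────────────────────┃■■■■■■■■■■           ┃  
+                     ┃■■■■■■■■■■           ┃  
                      ┃■■■■■■■■■■           ┃  
                      ┃■■■■■■■■■■           ┃  
                      ┃■■■■■■■■■■           ┃  
                      ┃■■■■■■■■■■           ┃  
         ..           ┃■■■■■■■■■■           ┃  
━━━━━━━━━━━━━━━━━━━━━━┃                     ┃  
                      ┃                     ┃  


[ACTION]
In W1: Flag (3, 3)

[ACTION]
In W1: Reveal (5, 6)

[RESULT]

                      ┏━━━━━━━━━━━━━━━━━━━━━┓  
                      ┃ Minesweeper         ┃  
                      ┠─────────────────────┨  
                      ┃■■■■■■■■■■           ┃  
━━━━━━━━━━━━━━━━━━━━━━┃■■■■■■■■■■           ┃  
 DrawingCanvas        ┃■■■■■■■■■■           ┃  
──────────────────────┃■■■⚑■■■■■■           ┃  
+                     ┃■■■■■■■■■■           ┃  
                      ┃■■■■■■2■■■           ┃  
                      ┃■■■■■■■■■■           ┃  
                      ┃■■■■■■■■■■           ┃  
                      ┃■■■■■■■■■■           ┃  
         ..           ┃■■■■■■■■■■           ┃  
━━━━━━━━━━━━━━━━━━━━━━┃                     ┃  
                      ┃                     ┃  


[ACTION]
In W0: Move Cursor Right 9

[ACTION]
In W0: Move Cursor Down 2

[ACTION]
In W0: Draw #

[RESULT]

                      ┏━━━━━━━━━━━━━━━━━━━━━┓  
                      ┃ Minesweeper         ┃  
                      ┠─────────────────────┨  
                      ┃■■■■■■■■■■           ┃  
━━━━━━━━━━━━━━━━━━━━━━┃■■■■■■■■■■           ┃  
 DrawingCanvas        ┃■■■■■■■■■■           ┃  
──────────────────────┃■■■⚑■■■■■■           ┃  
                      ┃■■■■■■■■■■           ┃  
                      ┃■■■■■■2■■■           ┃  
         #            ┃■■■■■■■■■■           ┃  
                      ┃■■■■■■■■■■           ┃  
                      ┃■■■■■■■■■■           ┃  
         ..           ┃■■■■■■■■■■           ┃  
━━━━━━━━━━━━━━━━━━━━━━┃                     ┃  
                      ┃                     ┃  


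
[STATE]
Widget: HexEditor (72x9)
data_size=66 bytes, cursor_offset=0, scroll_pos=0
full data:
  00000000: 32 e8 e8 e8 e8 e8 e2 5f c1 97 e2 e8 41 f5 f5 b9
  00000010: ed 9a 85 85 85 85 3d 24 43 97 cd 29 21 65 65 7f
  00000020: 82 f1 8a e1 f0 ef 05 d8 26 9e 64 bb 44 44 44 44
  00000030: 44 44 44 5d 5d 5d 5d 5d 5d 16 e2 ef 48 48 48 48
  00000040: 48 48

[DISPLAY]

00000000  32 e8 e8 e8 e8 e8 e2 5f  c1 97 e2 e8 41 f5 f5 b9  |2......_...
00000010  ed 9a 85 85 85 85 3d 24  43 97 cd 29 21 65 65 7f  |......=$C..
00000020  82 f1 8a e1 f0 ef 05 d8  26 9e 64 bb 44 44 44 44  |........&.d
00000030  44 44 44 5d 5d 5d 5d 5d  5d 16 e2 ef 48 48 48 48  |DDD]]]]]]..
00000040  48 48                                             |HH         
                                                                        
                                                                        
                                                                        
                                                                        


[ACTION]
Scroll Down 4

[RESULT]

00000040  48 48                                             |HH         
                                                                        
                                                                        
                                                                        
                                                                        
                                                                        
                                                                        
                                                                        
                                                                        


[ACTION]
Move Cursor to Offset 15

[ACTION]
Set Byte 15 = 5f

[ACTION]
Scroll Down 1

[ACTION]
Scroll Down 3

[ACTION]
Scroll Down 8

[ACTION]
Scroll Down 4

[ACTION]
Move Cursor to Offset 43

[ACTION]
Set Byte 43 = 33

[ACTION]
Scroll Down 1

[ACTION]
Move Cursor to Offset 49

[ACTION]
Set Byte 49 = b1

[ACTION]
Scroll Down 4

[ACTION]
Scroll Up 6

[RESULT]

00000000  32 e8 e8 e8 e8 e8 e2 5f  c1 97 e2 e8 41 f5 f5 5f  |2......_...
00000010  ed 9a 85 85 85 85 3d 24  43 97 cd 29 21 65 65 7f  |......=$C..
00000020  82 f1 8a e1 f0 ef 05 d8  26 9e 64 33 44 44 44 44  |........&.d
00000030  44 B1 44 5d 5d 5d 5d 5d  5d 16 e2 ef 48 48 48 48  |D.D]]]]]]..
00000040  48 48                                             |HH         
                                                                        
                                                                        
                                                                        
                                                                        


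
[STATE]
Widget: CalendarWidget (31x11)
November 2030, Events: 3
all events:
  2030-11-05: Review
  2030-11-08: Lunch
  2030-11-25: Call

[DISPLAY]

         November 2030         
Mo Tu We Th Fr Sa Su           
             1  2  3           
 4  5*  6  7  8*  9 10         
11 12 13 14 15 16 17           
18 19 20 21 22 23 24           
25* 26 27 28 29 30             
                               
                               
                               
                               


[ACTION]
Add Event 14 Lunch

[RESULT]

         November 2030         
Mo Tu We Th Fr Sa Su           
             1  2  3           
 4  5*  6  7  8*  9 10         
11 12 13 14* 15 16 17          
18 19 20 21 22 23 24           
25* 26 27 28 29 30             
                               
                               
                               
                               


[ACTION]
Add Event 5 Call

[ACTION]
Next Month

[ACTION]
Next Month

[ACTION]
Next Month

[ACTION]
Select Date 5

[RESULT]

         February 2031         
Mo Tu We Th Fr Sa Su           
                1  2           
 3  4 [ 5]  6  7  8  9         
10 11 12 13 14 15 16           
17 18 19 20 21 22 23           
24 25 26 27 28                 
                               
                               
                               
                               


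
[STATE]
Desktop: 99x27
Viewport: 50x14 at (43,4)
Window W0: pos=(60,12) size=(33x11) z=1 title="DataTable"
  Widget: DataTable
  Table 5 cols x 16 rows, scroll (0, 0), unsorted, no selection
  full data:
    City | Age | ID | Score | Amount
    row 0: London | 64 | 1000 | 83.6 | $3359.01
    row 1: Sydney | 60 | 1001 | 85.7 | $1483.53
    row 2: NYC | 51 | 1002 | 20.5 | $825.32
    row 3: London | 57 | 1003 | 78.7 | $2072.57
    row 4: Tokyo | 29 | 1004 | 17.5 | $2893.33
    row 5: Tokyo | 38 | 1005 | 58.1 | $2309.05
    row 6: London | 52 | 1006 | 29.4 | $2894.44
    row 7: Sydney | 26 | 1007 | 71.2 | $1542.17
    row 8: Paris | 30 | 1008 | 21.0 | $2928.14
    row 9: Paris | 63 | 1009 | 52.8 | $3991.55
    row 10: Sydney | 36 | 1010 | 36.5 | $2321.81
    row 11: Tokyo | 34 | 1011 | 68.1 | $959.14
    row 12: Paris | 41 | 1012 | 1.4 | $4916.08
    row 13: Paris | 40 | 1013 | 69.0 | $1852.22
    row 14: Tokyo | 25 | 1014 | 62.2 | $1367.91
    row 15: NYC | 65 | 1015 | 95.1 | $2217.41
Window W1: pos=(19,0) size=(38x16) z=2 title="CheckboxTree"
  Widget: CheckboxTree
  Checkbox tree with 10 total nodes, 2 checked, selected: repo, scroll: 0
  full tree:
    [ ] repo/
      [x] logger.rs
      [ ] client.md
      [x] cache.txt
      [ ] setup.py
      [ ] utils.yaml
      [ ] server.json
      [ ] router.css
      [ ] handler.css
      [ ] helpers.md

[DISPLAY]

             ┃                                    
             ┃                                    
             ┃                                    
             ┃                                    
             ┃                                    
             ┃                                    
             ┃                                    
             ┃                                    
             ┃   ┏━━━━━━━━━━━━━━━━━━━━━━━━━━━━━━━┓
             ┃   ┃ DataTable                     ┃
             ┃   ┠───────────────────────────────┨
━━━━━━━━━━━━━┛   ┃City  │Age│ID  │Score│Amount   ┃
                 ┃──────┼───┼────┼─────┼──────── ┃
                 ┃London│64 │1000│83.6 │$3359.01 ┃


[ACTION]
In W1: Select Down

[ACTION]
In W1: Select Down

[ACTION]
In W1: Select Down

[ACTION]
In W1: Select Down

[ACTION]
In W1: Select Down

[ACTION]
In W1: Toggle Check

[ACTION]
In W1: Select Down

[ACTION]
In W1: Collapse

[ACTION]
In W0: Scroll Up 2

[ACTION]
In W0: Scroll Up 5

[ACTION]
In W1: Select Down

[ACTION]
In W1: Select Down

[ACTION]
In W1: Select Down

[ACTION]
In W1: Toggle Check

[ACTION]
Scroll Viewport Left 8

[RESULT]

s                    ┃                            
d                    ┃                            
t                    ┃                            
                     ┃                            
ml                   ┃                            
son                  ┃                            
ss                   ┃                            
css                  ┃                            
md                   ┃   ┏━━━━━━━━━━━━━━━━━━━━━━━━
                     ┃   ┃ DataTable              
                     ┃   ┠────────────────────────
━━━━━━━━━━━━━━━━━━━━━┛   ┃City  │Age│ID  │Score│Am
                         ┃──────┼───┼────┼─────┼──
                         ┃London│64 │1000│83.6 │$3


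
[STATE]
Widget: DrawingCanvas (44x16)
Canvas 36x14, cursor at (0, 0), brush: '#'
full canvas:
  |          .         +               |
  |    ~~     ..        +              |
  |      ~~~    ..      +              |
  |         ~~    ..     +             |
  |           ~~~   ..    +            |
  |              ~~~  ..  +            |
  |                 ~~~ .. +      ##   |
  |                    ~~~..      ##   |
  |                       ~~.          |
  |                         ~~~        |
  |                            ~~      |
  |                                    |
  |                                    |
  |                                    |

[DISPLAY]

+         .         +                       
    ~~     ..        +                      
      ~~~    ..      +                      
         ~~    ..     +                     
           ~~~   ..    +                    
              ~~~  ..  +                    
                 ~~~ .. +      ##           
                    ~~~..      ##           
                       ~~.                  
                         ~~~                
                            ~~              
                                            
                                            
                                            
                                            
                                            


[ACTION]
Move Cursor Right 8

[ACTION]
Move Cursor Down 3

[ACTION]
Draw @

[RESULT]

          .         +                       
    ~~     ..        +                      
      ~~~    ..      +                      
        @~~    ..     +                     
           ~~~   ..    +                    
              ~~~  ..  +                    
                 ~~~ .. +      ##           
                    ~~~..      ##           
                       ~~.                  
                         ~~~                
                            ~~              
                                            
                                            
                                            
                                            
                                            


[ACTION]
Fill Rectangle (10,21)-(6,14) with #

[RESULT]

          .         +                       
    ~~     ..        +                      
      ~~~    ..      +                      
        @~~    ..     +                     
           ~~~   ..    +                    
              ~~~  ..  +                    
              ########. +      ##           
              ########~..      ##           
              ######## ~~.                  
              ########   ~~~                
              ########      ~~              
                                            
                                            
                                            
                                            
                                            


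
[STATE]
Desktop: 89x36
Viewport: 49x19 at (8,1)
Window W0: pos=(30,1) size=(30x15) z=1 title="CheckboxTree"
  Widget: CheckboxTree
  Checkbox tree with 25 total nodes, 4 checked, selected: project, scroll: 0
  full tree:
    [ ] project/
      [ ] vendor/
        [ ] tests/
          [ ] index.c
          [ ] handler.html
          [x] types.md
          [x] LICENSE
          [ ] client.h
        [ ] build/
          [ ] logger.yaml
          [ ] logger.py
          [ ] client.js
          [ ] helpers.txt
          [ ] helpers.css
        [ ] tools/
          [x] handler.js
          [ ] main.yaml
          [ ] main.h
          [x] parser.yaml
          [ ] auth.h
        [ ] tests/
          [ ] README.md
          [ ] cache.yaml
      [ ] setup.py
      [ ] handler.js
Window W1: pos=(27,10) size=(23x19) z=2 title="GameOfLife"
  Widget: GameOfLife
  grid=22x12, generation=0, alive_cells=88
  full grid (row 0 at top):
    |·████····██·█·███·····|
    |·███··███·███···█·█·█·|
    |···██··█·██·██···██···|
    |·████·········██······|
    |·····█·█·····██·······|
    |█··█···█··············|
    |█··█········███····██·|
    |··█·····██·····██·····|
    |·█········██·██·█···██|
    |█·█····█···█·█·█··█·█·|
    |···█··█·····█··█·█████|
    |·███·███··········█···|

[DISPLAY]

                      ┏━━━━━━━━━━━━━━━━━━━━━━━━━━
                      ┃ CheckboxTree             
                      ┠──────────────────────────
                      ┃>[-] project/             
                      ┃   [-] vendor/            
                      ┃     [-] tests/           
                      ┃       [ ] index.c        
                      ┃       [ ] handler.html   
                      ┃       [x] types.md       
                   ┏━━━━━━━━━━━━━━━━━━━━━┓       
                   ┃ GameOfLife          ┃       
                   ┠─────────────────────┨       
                   ┃Gen: 0               ┃aml    
                   ┃·████····██·█·███····┃y      
                   ┃·███··███·███···█·█·█┃━━━━━━━
                   ┃···██··█·██·██···██··┃       
                   ┃·████·········██·····┃       
                   ┃·····█·█·····██······┃       
                   ┃█··█···█·············┃       


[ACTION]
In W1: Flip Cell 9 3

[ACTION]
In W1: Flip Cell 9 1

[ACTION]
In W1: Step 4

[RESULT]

                      ┏━━━━━━━━━━━━━━━━━━━━━━━━━━
                      ┃ CheckboxTree             
                      ┠──────────────────────────
                      ┃>[-] project/             
                      ┃   [-] vendor/            
                      ┃     [-] tests/           
                      ┃       [ ] index.c        
                      ┃       [ ] handler.html   
                      ┃       [x] types.md       
                   ┏━━━━━━━━━━━━━━━━━━━━━┓       
                   ┃ GameOfLife          ┃       
                   ┠─────────────────────┨       
                   ┃Gen: 4               ┃aml    
                   ┃·········█········█··┃y      
                   ┃··········█·█······█·┃━━━━━━━
                   ┃···········██···██·█·┃       
                   ┃··········█··█·······┃       
                   ┃·····██·█············┃       
                   ┃······█··█····█·██···┃       


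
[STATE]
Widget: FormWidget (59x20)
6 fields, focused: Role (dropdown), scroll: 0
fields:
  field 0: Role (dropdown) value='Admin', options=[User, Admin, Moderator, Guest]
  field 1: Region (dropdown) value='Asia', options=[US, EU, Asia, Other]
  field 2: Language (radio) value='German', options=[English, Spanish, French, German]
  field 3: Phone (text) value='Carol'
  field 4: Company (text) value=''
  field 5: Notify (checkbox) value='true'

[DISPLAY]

> Role:       [Admin                                     ▼]
  Region:     [Asia                                      ▼]
  Language:   ( ) English  ( ) Spanish  ( ) French  (●) Ger
  Phone:      [Carol                                      ]
  Company:    [                                           ]
  Notify:     [x]                                          
                                                           
                                                           
                                                           
                                                           
                                                           
                                                           
                                                           
                                                           
                                                           
                                                           
                                                           
                                                           
                                                           
                                                           


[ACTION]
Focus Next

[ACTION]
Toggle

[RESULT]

  Role:       [Admin                                     ▼]
> Region:     [Asia                                      ▼]
  Language:   ( ) English  ( ) Spanish  ( ) French  (●) Ger
  Phone:      [Carol                                      ]
  Company:    [                                           ]
  Notify:     [x]                                          
                                                           
                                                           
                                                           
                                                           
                                                           
                                                           
                                                           
                                                           
                                                           
                                                           
                                                           
                                                           
                                                           
                                                           


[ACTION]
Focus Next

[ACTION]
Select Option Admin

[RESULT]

  Role:       [Admin                                     ▼]
  Region:     [Asia                                      ▼]
> Language:   ( ) English  ( ) Spanish  ( ) French  (●) Ger
  Phone:      [Carol                                      ]
  Company:    [                                           ]
  Notify:     [x]                                          
                                                           
                                                           
                                                           
                                                           
                                                           
                                                           
                                                           
                                                           
                                                           
                                                           
                                                           
                                                           
                                                           
                                                           


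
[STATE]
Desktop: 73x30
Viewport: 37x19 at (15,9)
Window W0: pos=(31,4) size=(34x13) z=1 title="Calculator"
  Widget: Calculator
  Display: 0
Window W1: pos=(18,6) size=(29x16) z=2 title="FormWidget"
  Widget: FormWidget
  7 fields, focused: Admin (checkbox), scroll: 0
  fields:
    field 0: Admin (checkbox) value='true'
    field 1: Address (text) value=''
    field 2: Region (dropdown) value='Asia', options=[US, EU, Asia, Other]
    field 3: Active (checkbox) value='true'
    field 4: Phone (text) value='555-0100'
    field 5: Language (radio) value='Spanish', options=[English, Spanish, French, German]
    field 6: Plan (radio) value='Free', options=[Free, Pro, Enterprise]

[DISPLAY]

   ┃> Admin:      [x]          ┃ │   
   ┃  Address:    [           ]┃─┤   
   ┃  Region:     [Asia      ▼]┃ │   
   ┃  Active:     [x]          ┃─┤   
   ┃  Phone:      [555-0100   ]┃ │   
   ┃  Language:   ( ) English  ┃─┤   
   ┃  Plan:       (●) Free  ( )┃ │   
   ┃                           ┃━━━━━
   ┃                           ┃     
   ┃                           ┃     
   ┃                           ┃     
   ┃                           ┃     
   ┗━━━━━━━━━━━━━━━━━━━━━━━━━━━┛     
                                     
                                     
                                     
                                     
                                     
                                     


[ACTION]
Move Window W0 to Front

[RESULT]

   ┃> Admin:    ┃│ 7 │ 8 │ 9 │ ÷ │   
   ┃  Address:  ┃├───┼───┼───┼───┤   
   ┃  Region:   ┃│ 4 │ 5 │ 6 │ × │   
   ┃  Active:   ┃├───┼───┼───┼───┤   
   ┃  Phone:    ┃│ 1 │ 2 │ 3 │ - │   
   ┃  Language: ┃├───┼───┼───┼───┤   
   ┃  Plan:     ┃│ 0 │ . │ = │ + │   
   ┃            ┗━━━━━━━━━━━━━━━━━━━━
   ┃                           ┃     
   ┃                           ┃     
   ┃                           ┃     
   ┃                           ┃     
   ┗━━━━━━━━━━━━━━━━━━━━━━━━━━━┛     
                                     
                                     
                                     
                                     
                                     
                                     


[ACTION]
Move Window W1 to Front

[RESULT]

   ┃> Admin:      [x]          ┃ │   
   ┃  Address:    [           ]┃─┤   
   ┃  Region:     [Asia      ▼]┃ │   
   ┃  Active:     [x]          ┃─┤   
   ┃  Phone:      [555-0100   ]┃ │   
   ┃  Language:   ( ) English  ┃─┤   
   ┃  Plan:       (●) Free  ( )┃ │   
   ┃                           ┃━━━━━
   ┃                           ┃     
   ┃                           ┃     
   ┃                           ┃     
   ┃                           ┃     
   ┗━━━━━━━━━━━━━━━━━━━━━━━━━━━┛     
                                     
                                     
                                     
                                     
                                     
                                     


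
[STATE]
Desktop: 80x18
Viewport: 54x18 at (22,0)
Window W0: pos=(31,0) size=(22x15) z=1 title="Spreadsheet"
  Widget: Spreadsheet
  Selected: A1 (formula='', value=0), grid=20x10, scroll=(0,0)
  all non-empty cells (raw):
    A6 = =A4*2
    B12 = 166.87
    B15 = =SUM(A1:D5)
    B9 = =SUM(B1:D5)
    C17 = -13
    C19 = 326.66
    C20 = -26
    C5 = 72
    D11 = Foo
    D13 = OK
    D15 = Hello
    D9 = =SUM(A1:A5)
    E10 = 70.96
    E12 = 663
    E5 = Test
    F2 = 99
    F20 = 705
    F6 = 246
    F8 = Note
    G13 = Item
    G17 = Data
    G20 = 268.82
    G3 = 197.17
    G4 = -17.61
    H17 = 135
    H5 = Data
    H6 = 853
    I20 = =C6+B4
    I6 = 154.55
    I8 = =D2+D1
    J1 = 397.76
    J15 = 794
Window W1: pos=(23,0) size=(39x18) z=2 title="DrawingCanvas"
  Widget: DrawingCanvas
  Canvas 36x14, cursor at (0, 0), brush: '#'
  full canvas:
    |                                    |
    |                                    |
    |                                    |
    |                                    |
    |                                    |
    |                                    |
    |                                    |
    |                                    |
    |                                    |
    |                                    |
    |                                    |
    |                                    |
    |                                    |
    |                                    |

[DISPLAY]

 ┏━━━━━━━━━━━━━━━━━━━━━━━━━━━━━━━━━━━━━┓              
 ┃ DrawingCanvas                       ┃              
 ┠─────────────────────────────────────┨              
 ┃+                                    ┃              
 ┃                                     ┃              
 ┃                                     ┃              
 ┃                                     ┃              
 ┃                                     ┃              
 ┃                                     ┃              
 ┃                                     ┃              
 ┃                                     ┃              
 ┃                                     ┃              
 ┃                                     ┃              
 ┃                                     ┃              
 ┃                                     ┃              
 ┃                                     ┃              
 ┃                                     ┃              
 ┗━━━━━━━━━━━━━━━━━━━━━━━━━━━━━━━━━━━━━┛              


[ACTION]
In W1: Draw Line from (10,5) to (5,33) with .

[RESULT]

 ┏━━━━━━━━━━━━━━━━━━━━━━━━━━━━━━━━━━━━━┓              
 ┃ DrawingCanvas                       ┃              
 ┠─────────────────────────────────────┨              
 ┃+                                    ┃              
 ┃                                     ┃              
 ┃                                     ┃              
 ┃                                     ┃              
 ┃                                     ┃              
 ┃                               ...   ┃              
 ┃                         ......      ┃              
 ┃                    .....            ┃              
 ┃              ......                 ┃              
 ┃        ......                       ┃              
 ┃     ...                             ┃              
 ┃                                     ┃              
 ┃                                     ┃              
 ┃                                     ┃              
 ┗━━━━━━━━━━━━━━━━━━━━━━━━━━━━━━━━━━━━━┛              


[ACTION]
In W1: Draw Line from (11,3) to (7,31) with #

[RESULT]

 ┏━━━━━━━━━━━━━━━━━━━━━━━━━━━━━━━━━━━━━┓              
 ┃ DrawingCanvas                       ┃              
 ┠─────────────────────────────────────┨              
 ┃+                                    ┃              
 ┃                                     ┃              
 ┃                                     ┃              
 ┃                                     ┃              
 ┃                                     ┃              
 ┃                               ...   ┃              
 ┃                         ......      ┃              
 ┃                    .....   ####     ┃              
 ┃              ...... #######         ┃              
 ┃        ......#######                ┃              
 ┃     ..#######                       ┃              
 ┃   ####                              ┃              
 ┃                                     ┃              
 ┃                                     ┃              
 ┗━━━━━━━━━━━━━━━━━━━━━━━━━━━━━━━━━━━━━┛              


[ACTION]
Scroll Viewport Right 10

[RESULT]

━━━━━━━━━━━━━━━━━━━━━━━━━━━━━━━━━━━┓                  
rawingCanvas                       ┃                  
───────────────────────────────────┨                  
                                   ┃                  
                                   ┃                  
                                   ┃                  
                                   ┃                  
                                   ┃                  
                             ...   ┃                  
                       ......      ┃                  
                  .....   ####     ┃                  
            ...... #######         ┃                  
      ......#######                ┃                  
   ..#######                       ┃                  
 ####                              ┃                  
                                   ┃                  
                                   ┃                  
━━━━━━━━━━━━━━━━━━━━━━━━━━━━━━━━━━━┛                  


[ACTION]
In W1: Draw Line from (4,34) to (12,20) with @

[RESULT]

━━━━━━━━━━━━━━━━━━━━━━━━━━━━━━━━━━━┓                  
rawingCanvas                       ┃                  
───────────────────────────────────┨                  
                                   ┃                  
                                   ┃                  
                                   ┃                  
                                   ┃                  
                                @  ┃                  
                             .@@   ┃                  
                       .....@@     ┃                  
                  .....   @@##     ┃                  
            ...... ######@         ┃                  
      ......#######    @@          ┃                  
   ..#######         @@            ┃                  
 ####              @@              ┃                  
                  @                ┃                  
                                   ┃                  
━━━━━━━━━━━━━━━━━━━━━━━━━━━━━━━━━━━┛                  


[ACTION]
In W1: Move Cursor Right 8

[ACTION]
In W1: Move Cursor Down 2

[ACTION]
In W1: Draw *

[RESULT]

━━━━━━━━━━━━━━━━━━━━━━━━━━━━━━━━━━━┓                  
rawingCanvas                       ┃                  
───────────────────────────────────┨                  
                                   ┃                  
                                   ┃                  
      *                            ┃                  
                                   ┃                  
                                @  ┃                  
                             .@@   ┃                  
                       .....@@     ┃                  
                  .....   @@##     ┃                  
            ...... ######@         ┃                  
      ......#######    @@          ┃                  
   ..#######         @@            ┃                  
 ####              @@              ┃                  
                  @                ┃                  
                                   ┃                  
━━━━━━━━━━━━━━━━━━━━━━━━━━━━━━━━━━━┛                  
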